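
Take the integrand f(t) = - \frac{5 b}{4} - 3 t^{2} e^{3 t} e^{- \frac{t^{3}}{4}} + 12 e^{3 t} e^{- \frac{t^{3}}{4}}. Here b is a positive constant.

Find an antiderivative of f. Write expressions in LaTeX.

An antiderivative is F(t) = - \frac{5 b t}{4} + 4 e^{3 t} e^{- \frac{t^{3}}{4}}.

Integrate term by term and add the pieces.
Check: d/dt[- \frac{5 b t}{4} + 4 e^{3 t} e^{- \frac{t^{3}}{4}}] = \frac{\left(- 5 b e^{\frac{t^{3}}{4}} - 12 t^{2} e^{3 t} + 48 e^{3 t}\right) e^{- \frac{t^{3}}{4}}}{4}, which equals f(t).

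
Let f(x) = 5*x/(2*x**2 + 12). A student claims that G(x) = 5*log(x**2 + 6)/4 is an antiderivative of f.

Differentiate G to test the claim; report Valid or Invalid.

d/dx[G] = 5*x/(2*x**2 + 12)
This equals f(x) exactly, so the claim holds.

Valid: G'(x) = f(x).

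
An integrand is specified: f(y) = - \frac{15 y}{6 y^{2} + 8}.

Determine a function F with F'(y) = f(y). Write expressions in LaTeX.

f matches the chain-rule pattern g'(h)*h' with inner function h(y) = \frac{3 y^{2}}{2} + 2; substituting u = h(y) collapses the integral.
Check: d/dy[- \frac{5 \log{\left(\frac{3 y^{2}}{2} + 2 \right)}}{4}] = - \frac{15 y}{6 y^{2} + 8} = f(y).

An antiderivative is F(y) = - \frac{5 \log{\left(\frac{3 y^{2}}{2} + 2 \right)}}{4}.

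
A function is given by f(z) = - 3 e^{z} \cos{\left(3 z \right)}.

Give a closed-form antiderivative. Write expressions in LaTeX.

Differentiate the proposed F(z) back; it has to land on f(z) exactly.
Check: d/dz[- \frac{9 e^{z} \sin{\left(3 z \right)}}{10} - \frac{3 e^{z} \cos{\left(3 z \right)}}{10}] = - 3 e^{z} \cos{\left(3 z \right)} = f(z).

An antiderivative is F(z) = - \frac{9 e^{z} \sin{\left(3 z \right)}}{10} - \frac{3 e^{z} \cos{\left(3 z \right)}}{10}.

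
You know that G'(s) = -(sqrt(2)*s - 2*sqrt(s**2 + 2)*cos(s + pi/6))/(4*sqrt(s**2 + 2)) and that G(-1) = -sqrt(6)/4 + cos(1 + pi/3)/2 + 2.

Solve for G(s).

Any candidate G(s) must reproduce the stated G'(s) exactly.
A general antiderivative is -sqrt(2*s**2 + 4)/4 + sin(s + pi/6)/2 + C.
The condition gives C = -sqrt(6)/4 + cos(1 + pi/3)/2 + 2 - (-sqrt(6)/4 + cos(1 + pi/3)/2) = 2.
So G(s) = -sqrt(2*s**2 + 4)/4 + sin(s + pi/6)/2 + 2.
Check: d/ds[-sqrt(2*s**2 + 4)/4 + sin(s + pi/6)/2 + 2] = (-sqrt(2)*s + 2*sqrt(s**2 + 2)*cos(s + pi/6))/(4*sqrt(s**2 + 2)), which equals G'(s).

G(s) = -sqrt(2*s**2 + 4)/4 + sin(s + pi/6)/2 + 2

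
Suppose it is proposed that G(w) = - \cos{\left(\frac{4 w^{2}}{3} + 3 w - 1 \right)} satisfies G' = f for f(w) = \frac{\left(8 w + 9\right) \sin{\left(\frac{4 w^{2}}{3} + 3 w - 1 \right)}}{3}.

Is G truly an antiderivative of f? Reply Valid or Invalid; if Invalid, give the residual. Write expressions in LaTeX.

Valid: G'(w) = f(w).

d/dw[G] = \frac{8 w \sin{\left(\frac{4 w^{2}}{3} + 3 w - 1 \right)}}{3} + 3 \sin{\left(\frac{4 w^{2}}{3} + 3 w - 1 \right)}
This equals f(w) exactly, so the claim holds.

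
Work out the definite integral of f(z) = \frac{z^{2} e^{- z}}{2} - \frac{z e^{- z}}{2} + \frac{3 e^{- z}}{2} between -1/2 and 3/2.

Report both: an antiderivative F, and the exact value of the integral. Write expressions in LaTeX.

Antiderivative: F(z) = \frac{\left(- z^{2} - z - 4\right) e^{- z}}{2}; value = - \frac{31}{8 e^{\frac{3}{2}}} + \frac{15 e^{\frac{1}{2}}}{8}

f has the shape u'v + uv' for u = - \frac{z^{2}}{2} - \frac{z}{2} - 2 and v = e^{- z} — it is the derivative of the product u*v.
F(z) = \frac{\left(- z^{2} - z - 4\right) e^{- z}}{2} is an antiderivative of f.
Check: d/dz[\frac{\left(- z^{2} - z - 4\right) e^{- z}}{2}] = \frac{\left(z^{2} - z + 3\right) e^{- z}}{2}, which equals f(z).
F(3/2) = - \frac{31}{8 e^{\frac{3}{2}}}; F(-1/2) = - \frac{15 e^{\frac{1}{2}}}{8}.
Integral = F(3/2) - F(-1/2) = - \frac{31}{8 e^{\frac{3}{2}}} + \frac{15 e^{\frac{1}{2}}}{8}.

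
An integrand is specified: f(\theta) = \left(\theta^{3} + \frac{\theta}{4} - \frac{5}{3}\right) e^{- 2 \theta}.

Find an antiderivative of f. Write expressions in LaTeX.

An antiderivative is F(\theta) = \frac{\left(- 24 \theta^{3} - 36 \theta^{2} - 42 \theta + 19\right) e^{- 2 \theta}}{48}.

f has the shape u'v + uv' for u = - \frac{\theta^{3}}{2} - \frac{3 \theta^{2}}{4} - \frac{7 \theta}{8} + \frac{19}{48} and v = e^{- 2 \theta} — it is the derivative of the product u*v.
Check: d/d\theta[\frac{\left(- 24 \theta^{3} - 36 \theta^{2} - 42 \theta + 19\right) e^{- 2 \theta}}{48}] = \frac{\left(12 \theta^{3} + 3 \theta - 20\right) e^{- 2 \theta}}{12}, which equals f(\theta).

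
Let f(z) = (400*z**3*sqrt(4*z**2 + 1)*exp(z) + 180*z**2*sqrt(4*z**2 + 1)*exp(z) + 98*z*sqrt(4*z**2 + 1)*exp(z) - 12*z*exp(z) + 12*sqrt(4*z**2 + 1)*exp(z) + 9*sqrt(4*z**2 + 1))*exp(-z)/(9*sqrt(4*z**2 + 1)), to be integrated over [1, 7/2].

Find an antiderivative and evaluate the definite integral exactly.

A first test for any F(z): its z-derivative must equal f(z) identically.
F(z) = 100*z**4/9 + 20*z**3/3 + 49*z**2/9 + 4*z/3 - sqrt(4*z**2 + 1)/3 - exp(-z) is an antiderivative of f.
Check: d/dz[100*z**4/9 + 20*z**3/3 + 49*z**2/9 + 4*z/3 - sqrt(4*z**2 + 1)/3 - exp(-z)] = (400*z**3*sqrt(4*z**2 + 1)*exp(z) + 180*z**2*sqrt(4*z**2 + 1)*exp(z) + 98*z*sqrt(4*z**2 + 1)*exp(z) - 12*z*exp(z) + 12*sqrt(4*z**2 + 1)*exp(z) + 9*sqrt(4*z**2 + 1))*exp(-z)/(9*sqrt(4*z**2 + 1)) = f(z).
F(7/2) = -5*sqrt(2)/3 - exp(-7/2) + 18221/9; F(1) = -sqrt(5)/3 - exp(-1) + 221/9.
Integral = F(7/2) - F(1) = -5*sqrt(2)/3 - exp(-7/2) + exp(-1) + sqrt(5)/3 + 2000.

Antiderivative: F(z) = 100*z**4/9 + 20*z**3/3 + 49*z**2/9 + 4*z/3 - sqrt(4*z**2 + 1)/3 - exp(-z); value = -5*sqrt(2)/3 - exp(-7/2) + exp(-1) + sqrt(5)/3 + 2000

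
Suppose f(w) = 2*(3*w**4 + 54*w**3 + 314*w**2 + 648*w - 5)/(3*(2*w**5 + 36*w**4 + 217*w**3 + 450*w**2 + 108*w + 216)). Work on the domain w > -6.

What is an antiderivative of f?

An antiderivative is F(w) = (3*(w + 6)**2*log(2*w**2 + 1) + 10)/(6*(w + 6)**2).

For F(w) to be correct the identity F'(w) - f(w) = 0 must hold.
Check: d/dw[(3*(w + 6)**2*log(2*w**2 + 1) + 10)/(6*(w + 6)**2)] = (6*w**4 + 108*w**3 + 628*w**2 + 1296*w - 10)/(6*w**5 + 108*w**4 + 651*w**3 + 1350*w**2 + 324*w + 648), which equals f(w).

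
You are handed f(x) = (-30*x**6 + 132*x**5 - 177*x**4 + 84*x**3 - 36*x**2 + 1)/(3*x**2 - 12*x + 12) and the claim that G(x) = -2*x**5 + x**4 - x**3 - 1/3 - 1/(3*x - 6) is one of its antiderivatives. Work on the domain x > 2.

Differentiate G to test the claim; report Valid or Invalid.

Valid. The derivative of G reproduces f.

d/dx[G] = (-30*x**6 + 132*x**5 - 177*x**4 + 84*x**3 - 36*x**2 + 1)/(3*x**2 - 12*x + 12)
This equals f(x) exactly, so the claim holds.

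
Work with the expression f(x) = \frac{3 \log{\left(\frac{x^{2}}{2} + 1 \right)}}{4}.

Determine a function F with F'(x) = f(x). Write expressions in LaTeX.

Check any antiderivative F(x) by computing F'(x) and comparing it with f(x).
Check: d/dx[\frac{3 x \log{\left(\frac{x^{2}}{2} + 1 \right)}}{4} - \frac{3 x}{2} + \frac{3 \sqrt{2} \operatorname{atan}{\left(\frac{\sqrt{2} x}{2} \right)}}{2}] = \frac{3 \log{\left(\frac{x^{2}}{2} + 1 \right)}}{4} = f(x).

An antiderivative is F(x) = \frac{3 x \log{\left(\frac{x^{2}}{2} + 1 \right)}}{4} - \frac{3 x}{2} + \frac{3 \sqrt{2} \operatorname{atan}{\left(\frac{\sqrt{2} x}{2} \right)}}{2}.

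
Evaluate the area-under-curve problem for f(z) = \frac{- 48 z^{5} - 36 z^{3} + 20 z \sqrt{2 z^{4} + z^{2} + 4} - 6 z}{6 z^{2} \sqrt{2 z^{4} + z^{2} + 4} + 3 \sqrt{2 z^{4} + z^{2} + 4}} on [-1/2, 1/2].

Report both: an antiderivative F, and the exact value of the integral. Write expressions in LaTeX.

Antiderivative: F(z) = - 2 \sqrt{2 z^{4} + z^{2} + 4} + \frac{5 \log{\left(4 z^{2} + 2 \right)}}{3}; value = 0

Whatever form F(z) takes, F'(z) = f(z) is non-negotiable.
F(z) = - 2 \sqrt{2 z^{4} + z^{2} + 4} + \frac{5 \log{\left(4 z^{2} + 2 \right)}}{3} is an antiderivative of f.
Check: d/dz[- 2 \sqrt{2 z^{4} + z^{2} + 4} + \frac{5 \log{\left(4 z^{2} + 2 \right)}}{3}] = \frac{- 48 z^{5} - 36 z^{3} + 20 z \sqrt{2 z^{4} + z^{2} + 4} - 6 z}{6 z^{2} \sqrt{2 z^{4} + z^{2} + 4} + 3 \sqrt{2 z^{4} + z^{2} + 4}} = f(z).
F(1/2) = - \frac{\sqrt{70}}{2} + \frac{5 \log{\left(3 \right)}}{3}; F(-1/2) = - \frac{\sqrt{70}}{2} + \frac{5 \log{\left(3 \right)}}{3}.
Integral = F(1/2) - F(-1/2) = 0.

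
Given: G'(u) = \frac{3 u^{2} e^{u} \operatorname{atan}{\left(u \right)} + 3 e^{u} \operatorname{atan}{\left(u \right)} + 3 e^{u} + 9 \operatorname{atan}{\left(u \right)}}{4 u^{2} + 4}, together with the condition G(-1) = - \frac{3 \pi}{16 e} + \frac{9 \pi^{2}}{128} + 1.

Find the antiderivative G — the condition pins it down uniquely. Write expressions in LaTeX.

G(u) = \frac{3 e^{u} \operatorname{atan}{\left(u \right)}}{4} + \frac{9 \operatorname{atan}^{2}{\left(u \right)}}{8} + 1

Recognize the product-rule pattern: G'(u) = v'r + vr' with v = \frac{3 e^{u}}{4} + \frac{9 \operatorname{atan}{\left(u \right)}}{8}, r = \operatorname{atan}{\left(u \right)}, so integration by parts undoes it.
A general antiderivative is - \frac{3 \left(- e^{u} - \frac{3 \operatorname{atan}{\left(u \right)}}{2}\right) \operatorname{atan}{\left(u \right)}}{4} + C.
The condition gives C = - \frac{3 \pi}{16 e} + \frac{9 \pi^{2}}{128} + 1 - (- \frac{3 \pi}{16 e} + \frac{9 \pi^{2}}{128}) = 1.
So G(u) = \frac{3 e^{u} \operatorname{atan}{\left(u \right)}}{4} + \frac{9 \operatorname{atan}^{2}{\left(u \right)}}{8} + 1.
Check: d/du[\frac{3 e^{u} \operatorname{atan}{\left(u \right)}}{4} + \frac{9 \operatorname{atan}^{2}{\left(u \right)}}{8} + 1] = \frac{3 u^{2} e^{u} \operatorname{atan}{\left(u \right)} + 3 e^{u} \operatorname{atan}{\left(u \right)} + 3 e^{u} + 9 \operatorname{atan}{\left(u \right)}}{4 u^{2} + 4} = G'(u).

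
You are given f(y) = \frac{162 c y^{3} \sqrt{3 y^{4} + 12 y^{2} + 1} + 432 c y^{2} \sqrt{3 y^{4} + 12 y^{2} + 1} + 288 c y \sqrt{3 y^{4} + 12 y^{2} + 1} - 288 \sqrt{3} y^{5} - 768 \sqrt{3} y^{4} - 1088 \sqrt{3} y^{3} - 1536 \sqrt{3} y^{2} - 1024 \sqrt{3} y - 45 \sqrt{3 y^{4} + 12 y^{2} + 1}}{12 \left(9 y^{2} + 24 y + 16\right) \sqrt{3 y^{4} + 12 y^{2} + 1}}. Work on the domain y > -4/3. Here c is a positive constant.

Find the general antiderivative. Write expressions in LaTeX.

A first test for any F(y): its y-derivative must equal f(y) identically.
Check: d/dy[\frac{27 c y^{2} \left(3 y + 4\right) - 16 \sqrt{3} \left(3 y + 4\right) \sqrt{3 y^{4} + 12 y^{2} + 1} + 45}{36 \left(3 y + 4\right)}] = \frac{162 c y^{3} \sqrt{3 y^{4} + 12 y^{2} + 1} + 432 c y^{2} \sqrt{3 y^{4} + 12 y^{2} + 1} + 288 c y \sqrt{3 y^{4} + 12 y^{2} + 1} - 288 \sqrt{3} y^{5} - 768 \sqrt{3} y^{4} - 1088 \sqrt{3} y^{3} - 1536 \sqrt{3} y^{2} - 1024 \sqrt{3} y - 45 \sqrt{3 y^{4} + 12 y^{2} + 1}}{108 y^{2} \sqrt{3 y^{4} + 12 y^{2} + 1} + 288 y \sqrt{3 y^{4} + 12 y^{2} + 1} + 192 \sqrt{3 y^{4} + 12 y^{2} + 1}}, which equals f(y).

F(y) = \frac{27 c y^{2} \left(3 y + 4\right) - 16 \sqrt{3} \left(3 y + 4\right) \sqrt{3 y^{4} + 12 y^{2} + 1} + 45}{36 \left(3 y + 4\right)} + C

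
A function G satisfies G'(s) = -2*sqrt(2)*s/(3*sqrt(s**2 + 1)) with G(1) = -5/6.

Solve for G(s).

G(s) = 1/2 - 4*sqrt(s**2/2 + 1/2)/3

The substitution u = s**2/2 + 1/2 works: G'(s) is exactly (dG/du)*(du/ds) for that inner function.
A general antiderivative is -4*sqrt(s**2/2 + 1/2)/3 + C.
The condition gives C = -5/6 - (-4/3) = 1/2.
So G(s) = 1/2 - 4*sqrt(s**2/2 + 1/2)/3.
Check: d/ds[1/2 - 4*sqrt(s**2/2 + 1/2)/3] = -2*sqrt(2)*s/(3*sqrt(s**2 + 1)) = G'(s).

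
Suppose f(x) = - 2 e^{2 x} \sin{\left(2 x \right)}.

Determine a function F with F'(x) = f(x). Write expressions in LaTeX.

An antiderivative is F(x) = - \frac{e^{2 x} \sin{\left(2 x \right)}}{2} + \frac{e^{2 x} \cos{\left(2 x \right)}}{2}.

Any candidate F(x) must reproduce f(x) exactly when differentiated.
Check: d/dx[- \frac{e^{2 x} \sin{\left(2 x \right)}}{2} + \frac{e^{2 x} \cos{\left(2 x \right)}}{2}] = - 2 e^{2 x} \sin{\left(2 x \right)} = f(x).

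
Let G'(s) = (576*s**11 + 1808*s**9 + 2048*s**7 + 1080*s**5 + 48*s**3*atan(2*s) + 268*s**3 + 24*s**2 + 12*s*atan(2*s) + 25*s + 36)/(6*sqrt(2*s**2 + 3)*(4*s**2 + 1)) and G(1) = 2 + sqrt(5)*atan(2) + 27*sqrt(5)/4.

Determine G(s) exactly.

G'(s) has the shape u'v + uv' for u = -sqrt(2*s**2 + 3)/3 and v = -(-2*s**2 - 1)**4/4 - 3*atan(2*s) — it is the derivative of the product u*v.
A general antiderivative is -sqrt(2*s**2 + 3)*(-(-2*s**2 - 1)**4/4 - 3*atan(2*s))/3 + C.
The condition gives C = 2 + sqrt(5)*atan(2) + 27*sqrt(5)/4 - (sqrt(5)*atan(2) + 27*sqrt(5)/4) = 2.
So G(s) = (16*s**8*sqrt(2*s**2 + 3) + 32*s**6*sqrt(2*s**2 + 3) + 24*s**4*sqrt(2*s**2 + 3) + 8*s**2*sqrt(2*s**2 + 3) + 12*sqrt(2*s**2 + 3)*atan(2*s) + sqrt(2*s**2 + 3) + 24)/12.
Check: d/ds[(16*s**8*sqrt(2*s**2 + 3) + 32*s**6*sqrt(2*s**2 + 3) + 24*s**4*sqrt(2*s**2 + 3) + 8*s**2*sqrt(2*s**2 + 3) + 12*sqrt(2*s**2 + 3)*atan(2*s) + sqrt(2*s**2 + 3) + 24)/12] = (576*s**11 + 1808*s**9 + 2048*s**7 + 1080*s**5 + 48*s**3*atan(2*s) + 268*s**3 + 24*s**2 + 12*s*atan(2*s) + 25*s + 36)/(24*s**2*sqrt(2*s**2 + 3) + 6*sqrt(2*s**2 + 3)), which equals G'(s).

G(s) = (16*s**8*sqrt(2*s**2 + 3) + 32*s**6*sqrt(2*s**2 + 3) + 24*s**4*sqrt(2*s**2 + 3) + 8*s**2*sqrt(2*s**2 + 3) + 12*sqrt(2*s**2 + 3)*atan(2*s) + sqrt(2*s**2 + 3) + 24)/12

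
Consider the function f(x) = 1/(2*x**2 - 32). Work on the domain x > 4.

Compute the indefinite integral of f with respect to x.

F(x) = (log(x - 4) - log(x + 4))/16 + C

The denominator factors as 2*(x - 4)*(x + 4); partial fractions split f into directly integrable pieces: -1/(16*(x + 4)) + 1/(16*(x - 4)).
Check: d/dx[(log(x - 4) - log(x + 4))/16] = 1/(2*x**2 - 32) = f(x).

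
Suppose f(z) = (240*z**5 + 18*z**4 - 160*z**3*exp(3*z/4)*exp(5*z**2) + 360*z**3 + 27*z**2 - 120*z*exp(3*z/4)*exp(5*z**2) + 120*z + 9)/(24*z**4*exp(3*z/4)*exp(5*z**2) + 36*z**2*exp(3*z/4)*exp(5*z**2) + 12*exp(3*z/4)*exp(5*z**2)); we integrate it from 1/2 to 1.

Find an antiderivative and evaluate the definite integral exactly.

Whatever form F(z) takes, F'(z) = f(z) is non-negotiable.
F(z) = -5*log(2*z**4 + 3*z**2 + 1)/3 - exp(-3*z/4)*exp(-5*z**2) is an antiderivative of f.
Check: d/dz[-5*log(2*z**4 + 3*z**2 + 1)/3 - exp(-3*z/4)*exp(-5*z**2)] = (240*z**5 + 18*z**4 - 160*z**3*exp(3*z/4)*exp(5*z**2) + 360*z**3 + 27*z**2 - 120*z*exp(3*z/4)*exp(5*z**2) + 120*z + 9)/(24*z**4*exp(3*z/4)*exp(5*z**2) + 36*z**2*exp(3*z/4)*exp(5*z**2) + 12*exp(3*z/4)*exp(5*z**2)) = f(z).
F(1) = -5*log(6)/3 - exp(-23/4); F(1/2) = -5*log(15/8)/3 - exp(-13/8).
Integral = F(1) - F(1/2) = -5*log(6)/3 - exp(-23/4) + exp(-13/8) + 5*log(15/8)/3.

Antiderivative: F(z) = -5*log(2*z**4 + 3*z**2 + 1)/3 - exp(-3*z/4)*exp(-5*z**2); value = -5*log(6)/3 - exp(-23/4) + exp(-13/8) + 5*log(15/8)/3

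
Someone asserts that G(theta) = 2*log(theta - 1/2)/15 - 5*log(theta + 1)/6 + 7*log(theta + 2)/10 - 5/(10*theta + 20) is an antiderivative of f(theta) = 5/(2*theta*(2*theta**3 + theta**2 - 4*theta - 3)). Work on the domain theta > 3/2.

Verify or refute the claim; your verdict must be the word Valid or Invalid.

Invalid: d/dtheta[G] - f = (-40*theta**2 - 35*theta + 20)/(8*theta**7 + 32*theta**6 + 14*theta**5 - 76*theta**4 - 82*theta**3 + 8*theta**2 + 24*theta), which is not 0.

d/dtheta[G] = 5/(4*theta**4 + 18*theta**3 + 22*theta**2 - 8)
d/dtheta[G] - f(theta) = (-40*theta**2 - 35*theta + 20)/(8*theta**7 + 32*theta**6 + 14*theta**5 - 76*theta**4 - 82*theta**3 + 8*theta**2 + 24*theta) != 0.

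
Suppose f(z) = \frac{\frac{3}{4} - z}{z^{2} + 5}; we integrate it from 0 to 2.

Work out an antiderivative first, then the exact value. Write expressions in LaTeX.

A candidate is checked by its d/dz: the result must match f(z).
F(z) = \frac{- 10 \log{\left(z^{2} + 5 \right)} + 3 \sqrt{5} \operatorname{atan}{\left(\frac{\sqrt{5} z}{5} \right)}}{20} is an antiderivative of f.
Check: d/dz[\frac{- 10 \log{\left(z^{2} + 5 \right)} + 3 \sqrt{5} \operatorname{atan}{\left(\frac{\sqrt{5} z}{5} \right)}}{20}] = \frac{3 - 4 z}{4 z^{2} + 20}, which equals f(z).
F(2) = - \frac{\log{\left(9 \right)}}{2} + \frac{3 \sqrt{5} \operatorname{atan}{\left(\frac{2 \sqrt{5}}{5} \right)}}{20}; F(0) = - \frac{\log{\left(5 \right)}}{2}.
Integral = F(2) - F(0) = - \frac{\log{\left(9 \right)}}{2} + \frac{3 \sqrt{5} \operatorname{atan}{\left(\frac{2 \sqrt{5}}{5} \right)}}{20} + \frac{\log{\left(5 \right)}}{2}.

Antiderivative: F(z) = \frac{- 10 \log{\left(z^{2} + 5 \right)} + 3 \sqrt{5} \operatorname{atan}{\left(\frac{\sqrt{5} z}{5} \right)}}{20}; value = - \frac{\log{\left(9 \right)}}{2} + \frac{3 \sqrt{5} \operatorname{atan}{\left(\frac{2 \sqrt{5}}{5} \right)}}{20} + \frac{\log{\left(5 \right)}}{2}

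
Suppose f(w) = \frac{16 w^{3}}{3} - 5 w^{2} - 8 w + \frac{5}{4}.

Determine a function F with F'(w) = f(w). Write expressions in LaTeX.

An antiderivative is F(w) = \frac{16 w^{4} - 20 w^{3} - 48 w^{2} + 15 w - 24}{12}.

Integrate term by term and add the pieces.
Check: d/dw[\frac{16 w^{4} - 20 w^{3} - 48 w^{2} + 15 w - 24}{12}] = \frac{16 w^{3}}{3} - 5 w^{2} - 8 w + \frac{5}{4} = f(w).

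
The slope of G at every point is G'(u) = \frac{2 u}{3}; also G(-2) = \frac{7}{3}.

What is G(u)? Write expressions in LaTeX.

G(u) = \frac{u^{2} + 3}{3}

Any candidate G(u) must reproduce the stated G'(u) exactly.
A general antiderivative is \frac{u^{2}}{3} + C.
The condition gives C = \frac{7}{3} - (\frac{4}{3}) = 1.
So G(u) = \frac{u^{2} + 3}{3}.
Check: d/du[\frac{u^{2} + 3}{3}] = \frac{2 u}{3} = G'(u).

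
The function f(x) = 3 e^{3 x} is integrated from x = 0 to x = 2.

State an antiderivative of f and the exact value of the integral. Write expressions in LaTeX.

Antiderivative: F(x) = e^{3 x}; value = -1 + e^{6}

A first test for any F(x): its x-derivative must equal f(x) identically.
F(x) = e^{3 x} is an antiderivative of f.
Check: d/dx[e^{3 x}] = 3 e^{3 x} = f(x).
F(2) = e^{6}; F(0) = 1.
Integral = F(2) - F(0) = -1 + e^{6}.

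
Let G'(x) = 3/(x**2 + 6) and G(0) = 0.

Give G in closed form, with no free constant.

G(x) = sqrt(6)*atan(sqrt(6)*x/6)/2

For G(x) to be correct, d/dx[G] must agree with the stated G'(x) identically.
A general antiderivative is sqrt(6)*atan(sqrt(6)*x/6)/2 + C.
The condition gives C = 0 - (0) = 0.
So G(x) = sqrt(6)*atan(sqrt(6)*x/6)/2.
Check: d/dx[sqrt(6)*atan(sqrt(6)*x/6)/2] = 3/(x**2 + 6) = G'(x).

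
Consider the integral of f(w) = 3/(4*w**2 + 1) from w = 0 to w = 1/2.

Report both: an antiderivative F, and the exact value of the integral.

A first test for any F(w): its w-derivative must equal f(w) identically.
F(w) = 3*atan(2*w)/2 is an antiderivative of f.
Check: d/dw[3*atan(2*w)/2] = 3/(4*w**2 + 1) = f(w).
F(1/2) = 3*pi/8; F(0) = 0.
Integral = F(1/2) - F(0) = 3*pi/8.

Antiderivative: F(w) = 3*atan(2*w)/2; value = 3*pi/8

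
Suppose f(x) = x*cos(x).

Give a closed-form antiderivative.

Recover f(x) by differentiating a candidate F(x); any mismatch rules it out.
Check: d/dx[x*sin(x) + cos(x)] = x*cos(x) = f(x).

An antiderivative is F(x) = x*sin(x) + cos(x).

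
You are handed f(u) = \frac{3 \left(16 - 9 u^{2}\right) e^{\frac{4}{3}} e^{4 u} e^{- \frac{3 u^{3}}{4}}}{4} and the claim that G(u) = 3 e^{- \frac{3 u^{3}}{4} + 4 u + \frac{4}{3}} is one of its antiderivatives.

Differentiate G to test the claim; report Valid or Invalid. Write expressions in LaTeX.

d/du[G] = - \frac{27 u^{2} e^{\frac{4}{3}} e^{4 u} e^{- \frac{3 u^{3}}{4}}}{4} + 12 e^{\frac{4}{3}} e^{4 u} e^{- \frac{3 u^{3}}{4}}
This equals f(u) exactly, so the claim holds.

Valid - differentiating G returns exactly f.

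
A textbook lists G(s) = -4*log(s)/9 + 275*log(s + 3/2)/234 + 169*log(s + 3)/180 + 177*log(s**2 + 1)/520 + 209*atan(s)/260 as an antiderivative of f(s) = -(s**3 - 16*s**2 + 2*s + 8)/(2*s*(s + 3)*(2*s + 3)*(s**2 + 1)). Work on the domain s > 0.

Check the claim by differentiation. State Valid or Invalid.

d/ds[G] = (1100*s**4 + 3183*s**3 + 2972*s**2 + 3066*s - 936)/(468*s**5 + 2106*s**4 + 2574*s**3 + 2106*s**2 + 2106*s)
d/ds[G] - f(s) = 550/(234*s + 351) != 0.

Invalid: d/ds[G] - f = 550/(234*s + 351), which is not 0.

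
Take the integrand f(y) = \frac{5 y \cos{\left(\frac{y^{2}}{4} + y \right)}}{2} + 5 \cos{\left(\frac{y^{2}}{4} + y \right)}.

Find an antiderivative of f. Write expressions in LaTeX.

An antiderivative is F(y) = 5 \sin{\left(\frac{y^{2}}{4} + y \right)}.

f matches the chain-rule pattern g'(h)*h' with inner function h(y) = \frac{y^{2}}{4} + y; substituting u = h(y) collapses the integral.
Check: d/dy[5 \sin{\left(\frac{y^{2}}{4} + y \right)}] = \frac{5 y \cos{\left(\frac{y^{2}}{4} + y \right)}}{2} + 5 \cos{\left(\frac{y^{2}}{4} + y \right)} = f(y).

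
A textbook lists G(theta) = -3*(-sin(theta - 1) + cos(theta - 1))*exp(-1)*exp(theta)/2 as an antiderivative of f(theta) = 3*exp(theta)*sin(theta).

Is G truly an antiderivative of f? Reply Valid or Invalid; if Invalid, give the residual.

d/dtheta[G] = 3*exp(-1)*exp(theta)*sin(theta - 1)
d/dtheta[G] - f(theta) = -3*exp(theta)*sin(theta) + 3*exp(-1)*exp(theta)*sin(theta - 1) != 0.

Invalid: d/dtheta[G] - f = -3*exp(theta)*sin(theta) + 3*exp(-1)*exp(theta)*sin(theta - 1), which is not 0.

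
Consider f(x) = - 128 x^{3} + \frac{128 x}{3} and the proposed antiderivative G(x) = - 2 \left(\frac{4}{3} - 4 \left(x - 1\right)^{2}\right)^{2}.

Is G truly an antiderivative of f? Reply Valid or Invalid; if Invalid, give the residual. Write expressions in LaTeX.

d/dx[G] = - 128 x^{3} + 384 x^{2} - \frac{1024 x}{3} + \frac{256}{3}
d/dx[G] - f(x) = 384 x^{2} - 384 x + \frac{256}{3} != 0.

Invalid: d/dx[G] - f = 384 x^{2} - 384 x + \frac{256}{3}, which is not 0.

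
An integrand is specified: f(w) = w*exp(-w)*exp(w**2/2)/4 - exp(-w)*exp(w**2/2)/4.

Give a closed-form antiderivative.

An antiderivative is F(w) = exp(w**2/2 - w)/4.

f matches the chain-rule pattern g'(h)*h' with inner function h(w) = w**2/2 - w; substituting u = h(w) collapses the integral.
Check: d/dw[exp(w**2/2 - w)/4] = w*exp(-w)*exp(w**2/2)/4 - exp(-w)*exp(w**2/2)/4 = f(w).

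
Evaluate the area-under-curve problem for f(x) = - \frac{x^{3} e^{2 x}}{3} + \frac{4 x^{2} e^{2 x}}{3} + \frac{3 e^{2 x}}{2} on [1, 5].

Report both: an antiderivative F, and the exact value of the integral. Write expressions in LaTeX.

Antiderivative: F(x) = - \frac{x^{3} e^{2 x}}{6} + \frac{11 x^{2} e^{2 x}}{12} - \frac{11 x e^{2 x}}{12} + \frac{29 e^{2 x}}{24}; value = - \frac{31 e^{10}}{24} - \frac{25 e^{2}}{24}

f has the shape u'v + uv' for u = - \frac{x^{3}}{6} + \frac{11 x^{2}}{12} - \frac{11 x}{12} + \frac{29}{24} and v = e^{2 x} — it is the derivative of the product u*v.
F(x) = - \frac{x^{3} e^{2 x}}{6} + \frac{11 x^{2} e^{2 x}}{12} - \frac{11 x e^{2 x}}{12} + \frac{29 e^{2 x}}{24} is an antiderivative of f.
Check: d/dx[- \frac{x^{3} e^{2 x}}{6} + \frac{11 x^{2} e^{2 x}}{12} - \frac{11 x e^{2 x}}{12} + \frac{29 e^{2 x}}{24}] = - \frac{x^{3} e^{2 x}}{3} + \frac{4 x^{2} e^{2 x}}{3} + \frac{3 e^{2 x}}{2} = f(x).
F(5) = - \frac{31 e^{10}}{24}; F(1) = \frac{25 e^{2}}{24}.
Integral = F(5) - F(1) = - \frac{31 e^{10}}{24} - \frac{25 e^{2}}{24}.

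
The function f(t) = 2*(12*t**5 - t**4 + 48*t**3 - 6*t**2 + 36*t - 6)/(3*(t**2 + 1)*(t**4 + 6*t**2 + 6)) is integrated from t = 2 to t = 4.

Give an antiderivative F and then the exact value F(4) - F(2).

Check any antiderivative F(t) by computing F'(t) and comparing it with f(t).
F(t) = 2*log(t**4/3 + 2*t**2 + 2) - 2*atan(t)/3 is an antiderivative of f.
Check: d/dt[2*log(t**4/3 + 2*t**2 + 2) - 2*atan(t)/3] = (24*t**5 - 2*t**4 + 96*t**3 - 12*t**2 + 72*t - 12)/(3*t**6 + 21*t**4 + 36*t**2 + 18), which equals f(t).
F(4) = -2*atan(4)/3 + 2*log(358/3); F(2) = -2*atan(2)/3 + 2*log(46/3).
Integral = F(4) - F(2) = -2*log(46/3) - 2*atan(4)/3 + 2*atan(2)/3 + 2*log(358/3).

Antiderivative: F(t) = 2*log(t**4/3 + 2*t**2 + 2) - 2*atan(t)/3; value = -2*log(46/3) - 2*atan(4)/3 + 2*atan(2)/3 + 2*log(358/3)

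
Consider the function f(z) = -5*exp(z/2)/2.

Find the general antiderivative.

An antiderivative F(z) passes only if d/dz[F] lands on f(z) exactly.
Check: d/dz[-5*exp(z/2)] = -5*exp(z/2)/2 = f(z).

F(z) = -5*exp(z/2) + C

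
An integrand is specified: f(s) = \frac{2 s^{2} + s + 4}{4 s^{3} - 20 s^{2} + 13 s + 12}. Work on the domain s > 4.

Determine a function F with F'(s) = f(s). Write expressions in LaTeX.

The denominator factors as \left(s - 4\right) \left(2 s - 3\right) \left(2 s + 1\right); partial fractions split f into directly integrable pieces: \frac{2}{9 \left(2 s + 1\right)} - \frac{1}{2 s - 3} + \frac{8}{9 \left(s - 4\right)}.
Check: d/ds[\frac{16 \log{\left(s - 4 \right)} - 9 \log{\left(s - \frac{3}{2} \right)} + 2 \log{\left(s + \frac{1}{2} \right)}}{18}] = \frac{2 s^{2} + s + 4}{4 s^{3} - 20 s^{2} + 13 s + 12} = f(s).

An antiderivative is F(s) = \frac{16 \log{\left(s - 4 \right)} - 9 \log{\left(s - \frac{3}{2} \right)} + 2 \log{\left(s + \frac{1}{2} \right)}}{18}.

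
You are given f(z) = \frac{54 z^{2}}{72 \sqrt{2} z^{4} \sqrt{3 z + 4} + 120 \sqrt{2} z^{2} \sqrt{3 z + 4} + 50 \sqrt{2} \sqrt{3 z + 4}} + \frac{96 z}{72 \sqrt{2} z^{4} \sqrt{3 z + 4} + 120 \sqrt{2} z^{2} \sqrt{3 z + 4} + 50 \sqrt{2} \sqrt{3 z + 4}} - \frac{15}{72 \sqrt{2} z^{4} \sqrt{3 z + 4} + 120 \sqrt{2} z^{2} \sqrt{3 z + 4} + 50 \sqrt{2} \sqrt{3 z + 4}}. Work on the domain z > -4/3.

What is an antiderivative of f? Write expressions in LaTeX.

Recognize the product-rule pattern: f = u'v + uv' with u = - \frac{\sqrt{\frac{3 z}{2} + 2}}{2}, v = \frac{1}{3 z^{2} + \frac{5}{2}}, so integration by parts undoes it.
Check: d/dz[- \frac{\sqrt{\frac{3 z}{2} + 2}}{6 z^{2} + 5}] = \frac{54 z^{2} + 96 z - 15}{72 \sqrt{2} z^{4} \sqrt{3 z + 4} + 120 \sqrt{2} z^{2} \sqrt{3 z + 4} + 50 \sqrt{2} \sqrt{3 z + 4}}, which equals f(z).

An antiderivative is F(z) = - \frac{\sqrt{\frac{3 z}{2} + 2}}{6 z^{2} + 5}.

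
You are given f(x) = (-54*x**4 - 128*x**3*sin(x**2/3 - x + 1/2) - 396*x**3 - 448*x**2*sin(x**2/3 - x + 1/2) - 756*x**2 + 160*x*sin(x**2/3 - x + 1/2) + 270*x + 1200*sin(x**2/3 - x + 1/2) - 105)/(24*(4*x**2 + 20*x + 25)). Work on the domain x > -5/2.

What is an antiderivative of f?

Since d/dx undoes antidifferentiation here, F'(x) = f(x) is required of F(x).
Check: d/dx[2*cos(x**2/3 - x + 1/2) + 3*(-x**4/2 - 3*x**3 + 3*x**2/2 - x/2 + 5/3)/(4*(2*x + 5))] = (-54*x**4 - 128*x**3*sin(x**2/3 - x + 1/2) - 396*x**3 - 448*x**2*sin(x**2/3 - x + 1/2) - 756*x**2 + 160*x*sin(x**2/3 - x + 1/2) + 270*x + 1200*sin(x**2/3 - x + 1/2) - 105)/(96*x**2 + 480*x + 600), which equals f(x).

An antiderivative is F(x) = 2*cos(x**2/3 - x + 1/2) + 3*(-x**4/2 - 3*x**3 + 3*x**2/2 - x/2 + 5/3)/(4*(2*x + 5)).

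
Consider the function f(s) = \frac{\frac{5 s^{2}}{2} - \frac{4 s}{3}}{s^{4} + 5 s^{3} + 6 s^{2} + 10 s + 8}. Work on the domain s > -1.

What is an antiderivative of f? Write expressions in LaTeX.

An antiderivative is F(s) = \frac{23 \log{\left(s + 1 \right)}}{54} - \frac{68 \log{\left(s + 4 \right)}}{81} + \frac{67 \log{\left(s^{2} + 2 \right)}}{324} - \frac{35 \sqrt{2} \operatorname{atan}{\left(\frac{\sqrt{2} s}{2} \right)}}{162}.

Factor the denominator (6 \left(s + 1\right) \left(s + 4\right) \left(s^{2} + 2\right)) and decompose: f = \frac{67 s - 70}{162 \left(s^{2} + 2\right)} - \frac{68}{81 \left(s + 4\right)} + \frac{23}{54 \left(s + 1\right)}; each piece integrates to a log, atan, or power term.
Check: d/ds[\frac{23 \log{\left(s + 1 \right)}}{54} - \frac{68 \log{\left(s + 4 \right)}}{81} + \frac{67 \log{\left(s^{2} + 2 \right)}}{324} - \frac{35 \sqrt{2} \operatorname{atan}{\left(\frac{\sqrt{2} s}{2} \right)}}{162}] = \frac{15 s^{2} - 8 s}{6 s^{4} + 30 s^{3} + 36 s^{2} + 60 s + 48}, which equals f(s).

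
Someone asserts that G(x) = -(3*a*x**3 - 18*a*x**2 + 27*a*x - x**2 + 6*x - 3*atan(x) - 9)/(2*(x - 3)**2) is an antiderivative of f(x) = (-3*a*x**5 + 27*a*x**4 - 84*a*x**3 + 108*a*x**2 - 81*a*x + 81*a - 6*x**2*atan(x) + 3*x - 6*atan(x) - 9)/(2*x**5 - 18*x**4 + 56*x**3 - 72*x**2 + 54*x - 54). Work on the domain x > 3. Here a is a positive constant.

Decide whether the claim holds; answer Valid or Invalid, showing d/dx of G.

Valid - the claim checks out under differentiation.

d/dx[G] = (-3*a*x**5 + 27*a*x**4 - 84*a*x**3 + 108*a*x**2 - 81*a*x + 81*a - 6*x**2*atan(x) + 3*x - 6*atan(x) - 9)/(2*x**5 - 18*x**4 + 56*x**3 - 72*x**2 + 54*x - 54)
This equals f(x) exactly, so the claim holds.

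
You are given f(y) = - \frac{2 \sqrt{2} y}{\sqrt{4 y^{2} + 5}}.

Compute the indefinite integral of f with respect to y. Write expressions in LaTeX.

f matches the chain-rule pattern g'(h)*h' with inner function h(y) = 2 y^{2} + \frac{5}{2}; substituting u = h(y) collapses the integral.
Check: d/dy[- \frac{\sqrt{2} \sqrt{4 y^{2} + 5}}{2}] = - \frac{2 \sqrt{2} y}{\sqrt{4 y^{2} + 5}} = f(y).

F(y) = - \frac{\sqrt{2} \sqrt{4 y^{2} + 5}}{2} + C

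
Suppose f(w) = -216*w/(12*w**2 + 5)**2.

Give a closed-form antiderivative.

An antiderivative is F(w) = 3/(4*w**2 + 5/3).

The substitution u = 4*w**2 + 5/3 works: f is exactly (dF/du)*(du/dw) for that inner function.
Check: d/dw[3/(4*w**2 + 5/3)] = -216*w/(144*w**4 + 120*w**2 + 25), which equals f(w).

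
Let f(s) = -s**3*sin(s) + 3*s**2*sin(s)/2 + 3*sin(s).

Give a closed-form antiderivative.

An antiderivative is F(s) = s**3*cos(s) - 3*s**2*sin(s) - 3*s**2*cos(s)/2 + 3*s*sin(s) - 6*s*cos(s) + 6*sin(s).

Integrate term by term and add the pieces.
Check: d/ds[s**3*cos(s) - 3*s**2*sin(s) - 3*s**2*cos(s)/2 + 3*s*sin(s) - 6*s*cos(s) + 6*sin(s)] = -s**3*sin(s) + 3*s**2*sin(s)/2 + 3*sin(s) = f(s).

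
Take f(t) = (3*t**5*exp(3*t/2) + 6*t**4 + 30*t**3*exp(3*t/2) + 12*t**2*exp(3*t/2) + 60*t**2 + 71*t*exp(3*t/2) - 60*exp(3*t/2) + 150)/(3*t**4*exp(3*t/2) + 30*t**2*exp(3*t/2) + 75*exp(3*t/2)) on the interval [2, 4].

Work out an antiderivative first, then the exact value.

Recover f(t) by differentiating a candidate F(t); any mismatch rules it out.
F(t) = (6*t**4*exp(3*t/2) + 21*t**2*exp(3*t/2) - 16*t**2 - 48*t*exp(3*t/2) - 37*exp(3*t/2) - 80)/(12*t**2*exp(3*t/2) + 60*exp(3*t/2)) is an antiderivative of f.
Check: d/dt[(6*t**4*exp(3*t/2) + 21*t**2*exp(3*t/2) - 16*t**2 - 48*t*exp(3*t/2) - 37*exp(3*t/2) - 80)/(12*t**2*exp(3*t/2) + 60*exp(3*t/2))] = (3*t**5*exp(3*t/2) + 6*t**4 + 30*t**3*exp(3*t/2) + 12*t**2*exp(3*t/2) + 60*t**2 + 71*t*exp(3*t/2) - 60*exp(3*t/2) + 150)/(3*t**4*exp(3*t/2) + 30*t**2*exp(3*t/2) + 75*exp(3*t/2)) = f(t).
F(4) = 1643/252 - 4*exp(-6)/3; F(2) = 47/108 - 4*exp(-3)/3.
Integral = F(4) - F(2) = -4*exp(-6)/3 + 4*exp(-3)/3 + 1150/189.

Antiderivative: F(t) = (6*t**4*exp(3*t/2) + 21*t**2*exp(3*t/2) - 16*t**2 - 48*t*exp(3*t/2) - 37*exp(3*t/2) - 80)/(12*t**2*exp(3*t/2) + 60*exp(3*t/2)); value = -4*exp(-6)/3 + 4*exp(-3)/3 + 1150/189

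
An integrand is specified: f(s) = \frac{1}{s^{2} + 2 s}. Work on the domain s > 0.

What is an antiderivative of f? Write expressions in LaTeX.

An antiderivative is F(s) = \frac{\log{\left(s \right)}}{2} - \frac{\log{\left(s + 2 \right)}}{2}.

The denominator factors as s \left(s + 2\right); partial fractions split f into directly integrable pieces: - \frac{1}{2 \left(s + 2\right)} + \frac{1}{2 s}.
Check: d/ds[\frac{\log{\left(s \right)}}{2} - \frac{\log{\left(s + 2 \right)}}{2}] = \frac{1}{s^{2} + 2 s} = f(s).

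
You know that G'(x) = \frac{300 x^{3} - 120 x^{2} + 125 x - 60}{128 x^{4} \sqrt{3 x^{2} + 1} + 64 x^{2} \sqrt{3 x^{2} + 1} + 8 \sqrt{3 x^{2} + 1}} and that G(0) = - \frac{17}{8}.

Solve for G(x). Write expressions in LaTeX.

For G(x) to be correct, d/dx[G] must agree with the stated G'(x) identically.
A general antiderivative is - \frac{5 \left(3 x + \frac{5}{4}\right) \sqrt{3 x^{2} + 1}}{2 \left(4 x^{2} + 1\right)} + C.
The condition gives C = - \frac{17}{8} - (- \frac{25}{8}) = 1.
So G(x) = \frac{32 x^{2} - 5 \left(12 x + 5\right) \sqrt{3 x^{2} + 1} + 8}{8 \left(4 x^{2} + 1\right)}.
Check: d/dx[\frac{32 x^{2} - 5 \left(12 x + 5\right) \sqrt{3 x^{2} + 1} + 8}{8 \left(4 x^{2} + 1\right)}] = \frac{300 x^{3} - 120 x^{2} + 125 x - 60}{128 x^{4} \sqrt{3 x^{2} + 1} + 64 x^{2} \sqrt{3 x^{2} + 1} + 8 \sqrt{3 x^{2} + 1}} = G'(x).

G(x) = \frac{32 x^{2} - 5 \left(12 x + 5\right) \sqrt{3 x^{2} + 1} + 8}{8 \left(4 x^{2} + 1\right)}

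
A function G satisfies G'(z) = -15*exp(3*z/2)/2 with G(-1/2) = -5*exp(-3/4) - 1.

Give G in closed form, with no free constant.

G(z) = -5*exp(3*z/2) - 1

For G(z) to be correct, d/dz[G] must agree with the stated G'(z) identically.
A general antiderivative is -5*exp(3*z/2) + C.
The condition gives C = -5*exp(-3/4) - 1 - (-5*exp(-3/4)) = -1.
So G(z) = -5*exp(3*z/2) - 1.
Check: d/dz[-5*exp(3*z/2) - 1] = -15*exp(3*z/2)/2 = G'(z).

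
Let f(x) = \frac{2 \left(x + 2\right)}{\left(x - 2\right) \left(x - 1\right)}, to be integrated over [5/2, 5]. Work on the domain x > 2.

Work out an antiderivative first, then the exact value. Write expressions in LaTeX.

The denominator factors as \left(x - 2\right) \left(x - 1\right); partial fractions split f into directly integrable pieces: - \frac{6}{x - 1} + \frac{8}{x - 2}.
F(x) = 2 \left(4 \log{\left(x - 2 \right)} - 3 \log{\left(x - 1 \right)}\right) is an antiderivative of f.
Check: d/dx[2 \left(4 \log{\left(x - 2 \right)} - 3 \log{\left(x - 1 \right)}\right)] = \frac{2 x + 4}{x^{2} - 3 x + 2}, which equals f(x).
F(5) = - 6 \log{\left(4 \right)} + 8 \log{\left(3 \right)}; F(5/2) = - 8 \log{\left(2 \right)} - 6 \log{\left(\frac{3}{2} \right)}.
Integral = F(5) - F(5/2) = - 6 \log{\left(4 \right)} + 6 \log{\left(\frac{3}{2} \right)} + 8 \log{\left(2 \right)} + 8 \log{\left(3 \right)}.

Antiderivative: F(x) = 2 \left(4 \log{\left(x - 2 \right)} - 3 \log{\left(x - 1 \right)}\right); value = - 6 \log{\left(4 \right)} + 6 \log{\left(\frac{3}{2} \right)} + 8 \log{\left(2 \right)} + 8 \log{\left(3 \right)}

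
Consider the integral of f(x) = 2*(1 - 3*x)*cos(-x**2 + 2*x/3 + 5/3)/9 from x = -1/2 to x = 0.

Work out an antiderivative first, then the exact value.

The substitution u = -x**2 + 2*x/3 + 5/3 works: f is exactly (dF/du)*(du/dx) for that inner function.
F(x) = sin(-x**2 + 2*x/3 + 5/3)/3 is an antiderivative of f.
Check: d/dx[sin(-x**2 + 2*x/3 + 5/3)/3] = -2*x*cos(-x**2 + 2*x/3 + 5/3)/3 + 2*cos(-x**2 + 2*x/3 + 5/3)/9, which equals f(x).
F(0) = sin(5/3)/3; F(-1/2) = sin(13/12)/3.
Integral = F(0) - F(-1/2) = -sin(13/12)/3 + sin(5/3)/3.

Antiderivative: F(x) = sin(-x**2 + 2*x/3 + 5/3)/3; value = -sin(13/12)/3 + sin(5/3)/3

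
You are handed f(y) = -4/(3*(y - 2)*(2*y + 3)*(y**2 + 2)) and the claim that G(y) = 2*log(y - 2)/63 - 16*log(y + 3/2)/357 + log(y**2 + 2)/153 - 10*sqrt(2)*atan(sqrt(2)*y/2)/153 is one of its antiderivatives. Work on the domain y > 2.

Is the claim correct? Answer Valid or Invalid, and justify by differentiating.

d/dy[G] = 4/(6*y**4 - 3*y**3 - 6*y**2 - 6*y - 36)
d/dy[G] - f(y) = 8/(6*y**4 - 3*y**3 - 6*y**2 - 6*y - 36) != 0.

Invalid: d/dy[G] - f = 8/(6*y**4 - 3*y**3 - 6*y**2 - 6*y - 36), which is not 0.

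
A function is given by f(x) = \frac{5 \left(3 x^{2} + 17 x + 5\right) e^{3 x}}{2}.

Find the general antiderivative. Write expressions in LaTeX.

Recognize the product-rule pattern: f = u'v + uv' with u = \frac{5 x^{2}}{2} + \frac{25 x}{2}, v = e^{3 x}, so integration by parts undoes it.
Check: d/dx[\frac{5 x \left(x + 5\right) e^{3 x}}{2}] = \frac{15 x^{2} e^{3 x}}{2} + \frac{85 x e^{3 x}}{2} + \frac{25 e^{3 x}}{2}, which equals f(x).

F(x) = \frac{5 x \left(x + 5\right) e^{3 x}}{2} + C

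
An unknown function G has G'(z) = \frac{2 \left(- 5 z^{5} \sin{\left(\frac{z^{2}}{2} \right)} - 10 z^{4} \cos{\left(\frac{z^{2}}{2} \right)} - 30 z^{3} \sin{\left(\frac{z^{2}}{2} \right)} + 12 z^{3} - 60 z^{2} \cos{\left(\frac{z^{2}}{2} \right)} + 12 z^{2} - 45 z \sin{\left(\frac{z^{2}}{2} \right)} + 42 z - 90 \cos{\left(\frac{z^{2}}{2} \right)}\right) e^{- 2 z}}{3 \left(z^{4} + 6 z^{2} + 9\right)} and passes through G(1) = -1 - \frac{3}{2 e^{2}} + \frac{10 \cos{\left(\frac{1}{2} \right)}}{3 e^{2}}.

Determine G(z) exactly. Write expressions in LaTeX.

G(z) = - 2 \left(\frac{4 z + 2}{2 z^{2} + 6} - \frac{5 \cos{\left(\frac{z^{2}}{2} \right)}}{3}\right) e^{- 2 z} - 1

G'(z) has the shape u'v + uv' for u = - \frac{2 \left(4 z + 2\right)}{2 z^{2} + 6} + \frac{10 \cos{\left(\frac{z^{2}}{2} \right)}}{3} and v = e^{- 2 z} — it is the derivative of the product u*v.
A general antiderivative is - 2 \left(\frac{4 z + 2}{2 z^{2} + 6} - \frac{5 \cos{\left(\frac{z^{2}}{2} \right)}}{3}\right) e^{- 2 z} + C.
The condition gives C = -1 - \frac{3}{2 e^{2}} + \frac{10 \cos{\left(\frac{1}{2} \right)}}{3 e^{2}} - (- \frac{3}{2 e^{2}} + \frac{10 \cos{\left(\frac{1}{2} \right)}}{3 e^{2}}) = -1.
So G(z) = - 2 \left(\frac{4 z + 2}{2 z^{2} + 6} - \frac{5 \cos{\left(\frac{z^{2}}{2} \right)}}{3}\right) e^{- 2 z} - 1.
Check: d/dz[- 2 \left(\frac{4 z + 2}{2 z^{2} + 6} - \frac{5 \cos{\left(\frac{z^{2}}{2} \right)}}{3}\right) e^{- 2 z} - 1] = \frac{- 10 z^{5} \sin{\left(\frac{z^{2}}{2} \right)} - 20 z^{4} \cos{\left(\frac{z^{2}}{2} \right)} - 60 z^{3} \sin{\left(\frac{z^{2}}{2} \right)} + 24 z^{3} - 120 z^{2} \cos{\left(\frac{z^{2}}{2} \right)} + 24 z^{2} - 90 z \sin{\left(\frac{z^{2}}{2} \right)} + 84 z - 180 \cos{\left(\frac{z^{2}}{2} \right)}}{3 z^{4} e^{2 z} + 18 z^{2} e^{2 z} + 27 e^{2 z}}, which equals G'(z).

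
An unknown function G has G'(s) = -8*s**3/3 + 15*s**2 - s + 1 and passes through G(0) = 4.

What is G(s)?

The integrand splits into summands that can be handled one at a time.
A general antiderivative is -2*s**4/3 + 5*s**3 - s**2/2 + s + 2 + C.
The condition gives C = 4 - (2) = 2.
So G(s) = (-4*s**4 + 30*s**3 - 3*s**2 + 6*s + 24)/6.
Check: d/ds[(-4*s**4 + 30*s**3 - 3*s**2 + 6*s + 24)/6] = -8*s**3/3 + 15*s**2 - s + 1 = G'(s).

G(s) = (-4*s**4 + 30*s**3 - 3*s**2 + 6*s + 24)/6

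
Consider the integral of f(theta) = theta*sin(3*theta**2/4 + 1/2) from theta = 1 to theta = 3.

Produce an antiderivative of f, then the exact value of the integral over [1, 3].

Antiderivative: F(theta) = -2*cos(3*theta**2/4 + 1/2)/3; value = -2*cos(29/4)/3 + 2*cos(5/4)/3

f matches the chain-rule pattern g'(h)*h' with inner function h(theta) = 3*theta**2/4 + 1/2; substituting u = h(theta) collapses the integral.
F(theta) = -2*cos(3*theta**2/4 + 1/2)/3 is an antiderivative of f.
Check: d/dtheta[-2*cos(3*theta**2/4 + 1/2)/3] = theta*sin(3*theta**2/4 + 1/2) = f(theta).
F(3) = -2*cos(29/4)/3; F(1) = -2*cos(5/4)/3.
Integral = F(3) - F(1) = -2*cos(29/4)/3 + 2*cos(5/4)/3.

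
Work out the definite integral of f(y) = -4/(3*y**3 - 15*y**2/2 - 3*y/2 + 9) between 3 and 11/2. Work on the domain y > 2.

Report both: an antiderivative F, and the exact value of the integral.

The denominator factors as 3*(y - 2)*(y + 1)*(2*y - 3); partial fractions split f into directly integrable pieces: 32/(15*(2*y - 3)) - 8/(45*(y + 1)) - 8/(9*(y - 2)).
F(y) = -8*log(y - 2)/9 + 16*log(y - 3/2)/15 - 8*log(y + 1)/45 is an antiderivative of f.
Check: d/dy[-8*log(y - 2)/9 + 16*log(y - 3/2)/15 - 8*log(y + 1)/45] = -8/(6*y**3 - 15*y**2 - 3*y + 18), which equals f(y).
F(11/2) = -8*log(7/2)/9 - 8*log(13/2)/45 + 16*log(4)/15; F(3) = -8*log(4)/45 + 16*log(3/2)/15.
Integral = F(11/2) - F(3) = -8*log(7/2)/9 - 16*log(3/2)/15 - 8*log(13/2)/45 + 56*log(4)/45.

Antiderivative: F(y) = -8*log(y - 2)/9 + 16*log(y - 3/2)/15 - 8*log(y + 1)/45; value = -8*log(7/2)/9 - 16*log(3/2)/15 - 8*log(13/2)/45 + 56*log(4)/45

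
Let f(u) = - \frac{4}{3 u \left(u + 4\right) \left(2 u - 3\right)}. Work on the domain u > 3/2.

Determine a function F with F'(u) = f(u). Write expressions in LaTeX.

An antiderivative is F(u) = \frac{\log{\left(u \right)}}{9} - \frac{8 \log{\left(u - \frac{3}{2} \right)}}{99} - \frac{\log{\left(u + 4 \right)}}{33}.

The denominator factors as 3 u \left(u + 4\right) \left(2 u - 3\right); partial fractions split f into directly integrable pieces: - \frac{16}{99 \left(2 u - 3\right)} - \frac{1}{33 \left(u + 4\right)} + \frac{1}{9 u}.
Check: d/du[\frac{\log{\left(u \right)}}{9} - \frac{8 \log{\left(u - \frac{3}{2} \right)}}{99} - \frac{\log{\left(u + 4 \right)}}{33}] = - \frac{4}{6 u^{3} + 15 u^{2} - 36 u}, which equals f(u).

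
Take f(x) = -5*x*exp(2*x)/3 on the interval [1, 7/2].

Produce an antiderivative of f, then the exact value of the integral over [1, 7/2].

Antiderivative: F(x) = -5*x*exp(2*x)/6 + 5*exp(2*x)/12; value = -5*exp(7)/2 + 5*exp(2)/12

Recognize the product-rule pattern: f = u'v + uv' with u = 5/12 - 5*x/6, v = exp(2*x), so integration by parts undoes it.
F(x) = -5*x*exp(2*x)/6 + 5*exp(2*x)/12 is an antiderivative of f.
Check: d/dx[-5*x*exp(2*x)/6 + 5*exp(2*x)/12] = -5*x*exp(2*x)/3 = f(x).
F(7/2) = -5*exp(7)/2; F(1) = -5*exp(2)/12.
Integral = F(7/2) - F(1) = -5*exp(7)/2 + 5*exp(2)/12.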